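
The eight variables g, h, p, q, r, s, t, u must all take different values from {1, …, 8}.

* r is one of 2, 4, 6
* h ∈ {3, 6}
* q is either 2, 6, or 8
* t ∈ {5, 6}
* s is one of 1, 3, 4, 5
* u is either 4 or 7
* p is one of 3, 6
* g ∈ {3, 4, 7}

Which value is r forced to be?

2

The 8 variables draw from only 8 values {1, 2, 3, 4, 5, 6, 7, 8}, so each is used; only s can be 1, hence s = 1.
Among the 7 still-open variables, 5 fits only t (and all 7 values in {2, 3, 4, 5, 6, 7, 8} must be used), so t = 5.
The 6 still-open variables together cover exactly {2, 3, 4, 6, 7, 8} — 6 values for 6 variables — and 8 appears only in q's list, so q = 8.
The 5 still-open variables draw from only 5 values {2, 3, 4, 6, 7}, so each is used; only r can be 2, hence r = 2.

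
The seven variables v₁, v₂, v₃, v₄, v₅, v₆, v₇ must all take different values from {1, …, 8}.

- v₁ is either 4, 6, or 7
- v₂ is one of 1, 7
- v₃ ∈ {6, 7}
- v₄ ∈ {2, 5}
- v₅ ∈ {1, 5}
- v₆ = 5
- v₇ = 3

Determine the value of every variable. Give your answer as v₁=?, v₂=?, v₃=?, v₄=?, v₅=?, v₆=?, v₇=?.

v₆ has just one choice, so v₆ = 5. Eliminate 5 elsewhere: v₄, v₅.
That leaves v₇ = 3.
v₄'s domain is down to {2}, so v₄ = 2.
v₅ has just one choice, so v₅ = 1. So v₂ can't be 1.
v₂ must be 7 (only option left). Remove 7 from v₁, v₃.
v₃ must be 6 (only option left). Strike 6 from v₁.
v₁ must be 4 (only option left).

v₁=4, v₂=7, v₃=6, v₄=2, v₅=1, v₆=5, v₇=3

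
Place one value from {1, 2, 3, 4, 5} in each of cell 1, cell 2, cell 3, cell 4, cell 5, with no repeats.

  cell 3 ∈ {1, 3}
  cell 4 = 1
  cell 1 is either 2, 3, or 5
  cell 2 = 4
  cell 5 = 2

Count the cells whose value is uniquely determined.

cell 2 has just one choice, so cell 2 = 4.
cell 4 has just one choice, so cell 4 = 1. Strike 1 from cell 3.
That leaves cell 5 = 2. Remove 2 from cell 1.
That leaves cell 3 = 3. Strike 3 from cell 1.
cell 1 must be 5 (only option left).
Every cell is fixed: cell 1=5, cell 2=4, cell 3=3, cell 4=1, cell 5=2. That makes 5.

5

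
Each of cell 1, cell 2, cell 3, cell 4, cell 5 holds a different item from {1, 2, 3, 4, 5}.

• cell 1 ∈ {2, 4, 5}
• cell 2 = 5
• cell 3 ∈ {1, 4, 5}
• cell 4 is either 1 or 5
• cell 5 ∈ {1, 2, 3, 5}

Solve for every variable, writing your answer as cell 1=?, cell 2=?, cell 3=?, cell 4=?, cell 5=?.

cell 1=2, cell 2=5, cell 3=4, cell 4=1, cell 5=3

cell 2 must be 5 (only option left). Eliminate 5 elsewhere: cell 1, cell 3, cell 4, cell 5.
cell 4 has just one choice, so cell 4 = 1. So cell 3, cell 5 can't be 1.
cell 3 must be 4 (only option left). Remove 4 from cell 1.
cell 1 must be 2 (only option left). Strike 2 from cell 5.
cell 5 must be 3 (only option left).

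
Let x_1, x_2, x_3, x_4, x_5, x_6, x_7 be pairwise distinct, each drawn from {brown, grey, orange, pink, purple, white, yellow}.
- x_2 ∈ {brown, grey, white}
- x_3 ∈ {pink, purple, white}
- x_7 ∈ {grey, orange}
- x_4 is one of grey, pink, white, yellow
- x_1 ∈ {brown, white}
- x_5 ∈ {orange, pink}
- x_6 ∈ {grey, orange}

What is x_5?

pink

The 7 variables draw from only 7 values {brown, grey, orange, pink, purple, white, yellow}, so each is used; only x_3 can be purple, hence x_3 = purple.
The 6 still-open variables together cover exactly {brown, grey, orange, pink, white, yellow} — 6 values for 6 variables — and yellow appears only in x_4's list, so x_4 = yellow.
The 5 still-open variables draw from only 5 values {brown, grey, orange, pink, white}, so each is used; only x_5 can be pink, hence x_5 = pink.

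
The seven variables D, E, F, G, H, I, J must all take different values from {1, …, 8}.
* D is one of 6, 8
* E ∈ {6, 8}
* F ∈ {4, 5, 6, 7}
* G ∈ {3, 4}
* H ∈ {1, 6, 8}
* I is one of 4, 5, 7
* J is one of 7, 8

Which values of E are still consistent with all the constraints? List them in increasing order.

6, 8

The 7 variables together cover exactly {1, 3, 4, 5, 6, 7, 8} — 7 values for 7 variables — and 1 appears only in H's list, so H = 1.
The 6 still-open variables draw from only 6 values {3, 4, 5, 6, 7, 8}, so each is used; only G can be 3, hence G = 3.
The 2 variables D and E are confined to {6, 8}, which locks those values in; drop them from F, J.
J has just one choice, so J = 7. So F, I can't be 7.
No further eliminations apply; E can still be any of 6, 8.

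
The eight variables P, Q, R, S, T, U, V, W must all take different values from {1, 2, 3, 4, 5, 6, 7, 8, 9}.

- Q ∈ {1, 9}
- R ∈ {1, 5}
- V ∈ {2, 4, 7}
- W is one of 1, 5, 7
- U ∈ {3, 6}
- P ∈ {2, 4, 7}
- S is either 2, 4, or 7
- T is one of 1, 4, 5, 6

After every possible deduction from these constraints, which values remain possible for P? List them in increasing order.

The 8 variables together cover exactly {1, 2, 3, 4, 5, 6, 7, 9} — 8 values for 8 variables — and 3 appears only in U's list, so U = 3.
The 7 still-open variables together cover exactly {1, 2, 4, 5, 6, 7, 9} — 7 values for 7 variables — and 6 appears only in T's list, so T = 6.
The 6 still-open variables together cover exactly {1, 2, 4, 5, 7, 9} — 6 values for 6 variables — and 9 appears only in Q's list, so Q = 9.
P, S, V between them cover only {2, 4, 7} — a naked triple. Remove those values from W.
No further eliminations apply; P can still be any of 2, 4, 7.

2, 4, 7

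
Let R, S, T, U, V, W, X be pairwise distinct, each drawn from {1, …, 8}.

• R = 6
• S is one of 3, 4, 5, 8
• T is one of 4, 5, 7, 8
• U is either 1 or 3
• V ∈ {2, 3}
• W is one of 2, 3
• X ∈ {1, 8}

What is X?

R must be 6 (only option left).
V and W share exactly the 2 values {2, 3}; by pigeonhole those values go to them, so strike 2, 3 from S, U.
U must be 1 (only option left). Remove 1 from X.
So X = 8.

8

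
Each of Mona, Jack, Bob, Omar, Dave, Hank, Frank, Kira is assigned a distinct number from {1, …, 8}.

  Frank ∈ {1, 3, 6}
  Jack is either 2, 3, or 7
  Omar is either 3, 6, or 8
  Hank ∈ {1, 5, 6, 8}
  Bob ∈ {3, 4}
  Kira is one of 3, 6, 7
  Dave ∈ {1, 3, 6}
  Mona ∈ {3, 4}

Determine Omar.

8

The 8 variables draw from only 8 values {1, 2, 3, 4, 5, 6, 7, 8}, so each is used; only Jack can be 2, hence Jack = 2.
The 7 still-open variables together cover exactly {1, 3, 4, 5, 6, 7, 8} — 7 values for 7 variables — and 5 appears only in Hank's list, so Hank = 5.
The 6 still-open variables together cover exactly {1, 3, 4, 6, 7, 8} — 6 values for 6 variables — and 7 appears only in Kira's list, so Kira = 7.
The 5 still-open variables draw from only 5 values {1, 3, 4, 6, 8}, so each is used; only Omar can be 8, hence Omar = 8.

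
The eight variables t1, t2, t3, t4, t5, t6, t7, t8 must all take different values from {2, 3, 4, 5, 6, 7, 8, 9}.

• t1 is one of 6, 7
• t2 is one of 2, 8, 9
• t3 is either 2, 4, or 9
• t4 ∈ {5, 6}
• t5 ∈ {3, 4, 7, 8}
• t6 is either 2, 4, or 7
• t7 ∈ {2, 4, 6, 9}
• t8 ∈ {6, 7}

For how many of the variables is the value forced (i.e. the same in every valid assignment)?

3

The 8 variables together cover exactly {2, 3, 4, 5, 6, 7, 8, 9} — 8 values for 8 variables — and 3 appears only in t5's list, so t5 = 3.
Among the 7 still-open variables, 5 fits only t4 (and all 7 values in {2, 4, 5, 6, 7, 8, 9} must be used), so t4 = 5.
The 6 still-open variables together cover exactly {2, 4, 6, 7, 8, 9} — 6 values for 6 variables — and 8 appears only in t2's list, so t2 = 8.
t1 and t8 share exactly the 2 values {6, 7}; by pigeonhole those values go to them, so strike 6, 7 from t6, t7.
Determined: t2=8, t4=5, t5=3. The other variables each still have more than one consistent value. That makes 3.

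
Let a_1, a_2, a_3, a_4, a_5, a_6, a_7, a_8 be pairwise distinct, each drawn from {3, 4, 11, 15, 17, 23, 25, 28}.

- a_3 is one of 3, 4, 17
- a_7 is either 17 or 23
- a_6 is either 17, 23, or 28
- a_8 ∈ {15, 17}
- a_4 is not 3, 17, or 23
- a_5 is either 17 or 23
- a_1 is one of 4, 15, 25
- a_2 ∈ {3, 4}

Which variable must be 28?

The 8 variables together cover exactly {3, 4, 11, 15, 17, 23, 25, 28} — 8 values for 8 variables — and 11 appears only in a_4's list, so a_4 = 11.
The 7 still-open variables together cover exactly {3, 4, 15, 17, 23, 25, 28} — 7 values for 7 variables — and 25 appears only in a_1's list, so a_1 = 25.
The 6 still-open variables draw from only 6 values {3, 4, 15, 17, 23, 28}, so each is used; only a_8 can be 15, hence a_8 = 15.
Among the 5 still-open variables, 28 fits only a_6 (and all 5 values in {3, 4, 17, 23, 28} must be used), so a_6 = 28.

a_6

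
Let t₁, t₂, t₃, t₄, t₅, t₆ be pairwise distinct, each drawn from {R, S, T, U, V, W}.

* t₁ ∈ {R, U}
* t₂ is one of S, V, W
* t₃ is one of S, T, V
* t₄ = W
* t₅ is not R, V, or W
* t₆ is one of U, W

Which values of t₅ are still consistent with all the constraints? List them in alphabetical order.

t₄'s domain is down to {W}, so t₄ = W. Strike W from t₂, t₆.
t₆ has just one choice, so t₆ = U. Eliminate U elsewhere: t₁, t₅.
t₁'s domain is down to {R}, so t₁ = R.
No further eliminations apply; t₅ can still be any of S, T.

S, T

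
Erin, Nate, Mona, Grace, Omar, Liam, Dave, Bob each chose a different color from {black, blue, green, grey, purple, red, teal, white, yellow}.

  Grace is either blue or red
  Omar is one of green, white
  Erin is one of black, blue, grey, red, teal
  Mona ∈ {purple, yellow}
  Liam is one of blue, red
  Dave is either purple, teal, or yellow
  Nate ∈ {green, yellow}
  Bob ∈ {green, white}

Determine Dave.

Grace and Liam share exactly the 2 values {blue, red}; by pigeonhole those values go to them, so strike blue, red from Erin.
Omar and Bob share exactly the 2 values {green, white}; by pigeonhole those values go to them, so strike green, white from Nate.
Nate's domain is down to {yellow}, so Nate = yellow. Strike yellow from Mona, Dave.
Mona has just one choice, so Mona = purple. Remove purple from Dave.
So Dave = teal.

teal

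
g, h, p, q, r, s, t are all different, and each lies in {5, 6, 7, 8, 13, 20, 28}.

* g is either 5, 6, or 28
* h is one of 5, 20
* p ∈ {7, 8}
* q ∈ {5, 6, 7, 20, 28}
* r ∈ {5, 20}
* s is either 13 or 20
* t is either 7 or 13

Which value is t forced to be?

7

The 7 variables draw from only 7 values {5, 6, 7, 8, 13, 20, 28}, so each is used; only p can be 8, hence p = 8.
h and r share exactly the 2 values {5, 20}; by pigeonhole those values go to them, so strike 5, 20 from g, q, s.
s has just one choice, so s = 13. So t can't be 13.
So t = 7.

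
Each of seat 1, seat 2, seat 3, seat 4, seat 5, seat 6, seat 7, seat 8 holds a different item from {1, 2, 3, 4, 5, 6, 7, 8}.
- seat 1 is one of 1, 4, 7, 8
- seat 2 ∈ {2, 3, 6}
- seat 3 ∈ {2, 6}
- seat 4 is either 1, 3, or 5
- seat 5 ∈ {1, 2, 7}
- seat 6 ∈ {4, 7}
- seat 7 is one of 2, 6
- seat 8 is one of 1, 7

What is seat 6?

4

The 8 variables draw from only 8 values {1, 2, 3, 4, 5, 6, 7, 8}, so each is used; only seat 4 can be 5, hence seat 4 = 5.
The 7 still-open variables together cover exactly {1, 2, 3, 4, 6, 7, 8} — 7 values for 7 variables — and 3 appears only in seat 2's list, so seat 2 = 3.
The 6 still-open variables together cover exactly {1, 2, 4, 6, 7, 8} — 6 values for 6 variables — and 8 appears only in seat 1's list, so seat 1 = 8.
The 5 still-open variables draw from only 5 values {1, 2, 4, 6, 7}, so each is used; only seat 6 can be 4, hence seat 6 = 4.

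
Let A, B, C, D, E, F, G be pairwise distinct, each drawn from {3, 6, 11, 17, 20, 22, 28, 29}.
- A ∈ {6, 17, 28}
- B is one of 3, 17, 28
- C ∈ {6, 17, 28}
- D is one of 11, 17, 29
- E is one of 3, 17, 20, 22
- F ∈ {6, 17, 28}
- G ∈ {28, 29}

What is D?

11

A, C, F between them cover only {6, 17, 28} — a naked triple. Remove those values from B, D, E, G.
B's domain is down to {3}, so B = 3. Eliminate 3 elsewhere: E.
G's domain is down to {29}, so G = 29. Remove 29 from D.
So D = 11.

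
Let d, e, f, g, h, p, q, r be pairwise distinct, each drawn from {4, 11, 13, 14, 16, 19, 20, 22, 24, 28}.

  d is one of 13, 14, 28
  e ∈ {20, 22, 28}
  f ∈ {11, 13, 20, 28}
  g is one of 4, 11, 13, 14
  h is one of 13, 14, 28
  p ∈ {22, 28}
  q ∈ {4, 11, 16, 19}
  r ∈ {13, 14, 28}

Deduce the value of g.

4

d, h, r between them cover only {13, 14, 28} — a naked triple. Remove those values from e, f, g, p.
p's domain is down to {22}, so p = 22. Eliminate 22 elsewhere: e.
e's domain is down to {20}, so e = 20. So f can't be 20.
f's domain is down to {11}, so f = 11. So g, q can't be 11.
So g = 4.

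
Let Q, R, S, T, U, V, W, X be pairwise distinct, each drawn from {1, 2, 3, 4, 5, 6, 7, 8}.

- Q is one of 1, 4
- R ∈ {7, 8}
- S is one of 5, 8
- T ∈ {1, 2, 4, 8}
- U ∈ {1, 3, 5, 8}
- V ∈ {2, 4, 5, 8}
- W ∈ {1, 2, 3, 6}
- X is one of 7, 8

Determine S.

The 8 variables together cover exactly {1, 2, 3, 4, 5, 6, 7, 8} — 8 values for 8 variables — and 6 appears only in W's list, so W = 6.
The 7 still-open variables draw from only 7 values {1, 2, 3, 4, 5, 7, 8}, so each is used; only U can be 3, hence U = 3.
The 2 variables R and X are confined to {7, 8}, which locks those values in; drop them from S, T, V.
So S = 5.

5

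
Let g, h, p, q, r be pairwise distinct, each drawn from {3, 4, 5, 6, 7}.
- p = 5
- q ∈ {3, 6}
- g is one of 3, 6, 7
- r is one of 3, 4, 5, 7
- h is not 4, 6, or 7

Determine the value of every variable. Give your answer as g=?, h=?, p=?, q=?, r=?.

p has just one choice, so p = 5. So h, r can't be 5.
That leaves h = 3. Strike 3 from g, q, r.
q must be 6 (only option left). Remove 6 from g.
g has just one choice, so g = 7. Strike 7 from r.
r has just one choice, so r = 4.

g=7, h=3, p=5, q=6, r=4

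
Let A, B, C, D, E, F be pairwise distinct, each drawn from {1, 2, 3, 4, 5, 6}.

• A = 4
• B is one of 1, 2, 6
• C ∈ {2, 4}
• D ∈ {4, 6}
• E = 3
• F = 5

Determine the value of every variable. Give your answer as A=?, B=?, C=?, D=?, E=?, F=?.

A=4, B=1, C=2, D=6, E=3, F=5

A's domain is down to {4}, so A = 4. Eliminate 4 elsewhere: C, D.
That leaves C = 2. Strike 2 from B.
That leaves D = 6. Eliminate 6 elsewhere: B.
E must be 3 (only option left).
F has just one choice, so F = 5.
B must be 1 (only option left).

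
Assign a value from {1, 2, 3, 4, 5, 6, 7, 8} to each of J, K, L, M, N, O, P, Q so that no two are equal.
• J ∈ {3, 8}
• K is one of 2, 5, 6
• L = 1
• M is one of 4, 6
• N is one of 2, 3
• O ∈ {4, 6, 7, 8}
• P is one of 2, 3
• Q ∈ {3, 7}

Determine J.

L must be 1 (only option left).
Among the 7 still-open variables, 5 fits only K (and all 7 values in {2, 3, 4, 5, 6, 7, 8} must be used), so K = 5.
The 2 variables N and P are confined to {2, 3}, which locks those values in; drop them from J, Q.
So J = 8.

8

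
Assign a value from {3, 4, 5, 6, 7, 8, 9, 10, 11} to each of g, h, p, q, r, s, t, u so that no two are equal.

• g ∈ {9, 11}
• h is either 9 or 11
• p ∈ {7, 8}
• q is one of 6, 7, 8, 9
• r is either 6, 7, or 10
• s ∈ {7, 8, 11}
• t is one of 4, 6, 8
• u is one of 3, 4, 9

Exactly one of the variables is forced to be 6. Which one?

q

The 8 variables draw from only 8 values {3, 4, 6, 7, 8, 9, 10, 11}, so each is used; only u can be 3, hence u = 3.
The 7 still-open variables draw from only 7 values {4, 6, 7, 8, 9, 10, 11}, so each is used; only t can be 4, hence t = 4.
The 6 still-open variables together cover exactly {6, 7, 8, 9, 10, 11} — 6 values for 6 variables — and 10 appears only in r's list, so r = 10.
Among the 5 still-open variables, 6 fits only q (and all 5 values in {6, 7, 8, 9, 11} must be used), so q = 6.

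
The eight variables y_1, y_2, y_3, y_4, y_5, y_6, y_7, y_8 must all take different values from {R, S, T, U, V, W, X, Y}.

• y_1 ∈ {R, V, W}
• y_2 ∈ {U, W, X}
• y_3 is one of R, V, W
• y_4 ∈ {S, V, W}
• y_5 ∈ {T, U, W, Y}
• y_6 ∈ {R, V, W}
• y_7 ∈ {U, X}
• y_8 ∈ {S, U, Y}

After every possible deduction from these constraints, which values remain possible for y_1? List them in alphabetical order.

The 8 variables together cover exactly {R, S, T, U, V, W, X, Y} — 8 values for 8 variables — and T appears only in y_5's list, so y_5 = T.
Among the 7 still-open variables, Y fits only y_8 (and all 7 values in {R, S, U, V, W, X, Y} must be used), so y_8 = Y.
The 6 still-open variables together cover exactly {R, S, U, V, W, X} — 6 values for 6 variables — and S appears only in y_4's list, so y_4 = S.
The 3 variables y_1, y_3, y_6 are confined to {R, V, W}, which locks those values in; drop them from y_2.
No further eliminations apply; y_1 can still be any of R, V, W.

R, V, W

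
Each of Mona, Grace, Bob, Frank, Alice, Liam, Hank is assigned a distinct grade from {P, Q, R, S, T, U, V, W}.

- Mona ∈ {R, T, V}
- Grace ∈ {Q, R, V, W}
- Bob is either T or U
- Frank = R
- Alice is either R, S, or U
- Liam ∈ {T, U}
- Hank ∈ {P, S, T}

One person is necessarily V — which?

Frank's domain is down to {R}, so Frank = R. Eliminate R elsewhere: Mona, Grace, Alice.
The 2 variables Bob and Liam are confined to {T, U}, which locks those values in; drop them from Mona, Alice, Hank.
So V goes to Mona.

Mona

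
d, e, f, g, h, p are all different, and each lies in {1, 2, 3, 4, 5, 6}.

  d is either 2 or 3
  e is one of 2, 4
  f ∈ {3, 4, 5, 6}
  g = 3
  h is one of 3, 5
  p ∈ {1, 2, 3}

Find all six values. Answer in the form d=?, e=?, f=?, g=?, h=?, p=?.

g has just one choice, so g = 3. Strike 3 from d, f, h, p.
h has just one choice, so h = 5. Strike 5 from f.
d's domain is down to {2}, so d = 2. Remove 2 from e, p.
e must be 4 (only option left). Remove 4 from f.
f's domain is down to {6}, so f = 6.
That leaves p = 1.

d=2, e=4, f=6, g=3, h=5, p=1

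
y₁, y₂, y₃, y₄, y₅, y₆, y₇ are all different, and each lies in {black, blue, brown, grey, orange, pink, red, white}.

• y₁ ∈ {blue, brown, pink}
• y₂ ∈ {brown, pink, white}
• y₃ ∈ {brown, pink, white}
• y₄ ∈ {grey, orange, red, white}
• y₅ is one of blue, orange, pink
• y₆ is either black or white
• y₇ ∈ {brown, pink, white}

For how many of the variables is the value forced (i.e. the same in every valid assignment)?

y₂, y₃, y₇ share exactly the 3 values {brown, pink, white}; by pigeonhole those values go to them, so strike brown, pink, white from y₁, y₄, y₅, y₆.
y₁'s domain is down to {blue}, so y₁ = blue. Eliminate blue elsewhere: y₅.
y₅ has just one choice, so y₅ = orange. Remove orange from y₄.
y₆'s domain is down to {black}, so y₆ = black.
Determined: y₁=blue, y₅=orange, y₆=black. The other variables each still have more than one consistent value. That makes 3.

3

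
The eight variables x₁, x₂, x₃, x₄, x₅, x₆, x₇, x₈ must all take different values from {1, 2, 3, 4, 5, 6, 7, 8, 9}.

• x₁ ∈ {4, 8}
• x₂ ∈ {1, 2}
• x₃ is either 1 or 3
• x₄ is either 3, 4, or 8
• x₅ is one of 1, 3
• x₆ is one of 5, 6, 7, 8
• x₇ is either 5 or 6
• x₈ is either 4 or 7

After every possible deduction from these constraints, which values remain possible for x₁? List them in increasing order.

Among the 8 variables, 2 fits only x₂ (and all 8 values in {1, 2, 3, 4, 5, 6, 7, 8} must be used), so x₂ = 2.
The 2 variables x₃ and x₅ are confined to {1, 3}, which locks those values in; drop them from x₄.
x₁ and x₄ between them cover only {4, 8} — a naked pair. Remove those values from x₆, x₈.
x₈ has just one choice, so x₈ = 7. Eliminate 7 elsewhere: x₆.
No further eliminations apply; x₁ can still be any of 4, 8.

4, 8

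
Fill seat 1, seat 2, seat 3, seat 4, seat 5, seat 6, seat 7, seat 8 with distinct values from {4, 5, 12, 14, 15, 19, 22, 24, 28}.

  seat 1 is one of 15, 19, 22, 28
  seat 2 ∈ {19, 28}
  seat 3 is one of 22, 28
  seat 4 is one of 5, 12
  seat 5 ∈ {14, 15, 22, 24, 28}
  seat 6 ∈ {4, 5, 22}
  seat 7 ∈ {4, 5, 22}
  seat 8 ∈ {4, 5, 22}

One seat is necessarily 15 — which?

seat 6, seat 7, seat 8 share exactly the 3 values {4, 5, 22}; by pigeonhole those values go to them, so strike 4, 5, 22 from seat 1, seat 3, seat 4, seat 5.
seat 3 has just one choice, so seat 3 = 28. So seat 1, seat 2, seat 5 can't be 28.
seat 4's domain is down to {12}, so seat 4 = 12.
seat 2's domain is down to {19}, so seat 2 = 19. So seat 1 can't be 19.
So 15 goes to seat 1.

seat 1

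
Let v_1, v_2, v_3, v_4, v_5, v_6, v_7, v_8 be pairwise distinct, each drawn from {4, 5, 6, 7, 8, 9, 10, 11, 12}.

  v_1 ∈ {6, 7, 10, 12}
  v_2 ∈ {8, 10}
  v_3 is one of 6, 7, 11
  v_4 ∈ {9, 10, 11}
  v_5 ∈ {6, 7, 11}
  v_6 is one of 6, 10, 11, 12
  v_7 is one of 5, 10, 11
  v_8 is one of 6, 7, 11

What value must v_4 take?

The 8 variables draw from only 8 values {5, 6, 7, 8, 9, 10, 11, 12}, so each is used; only v_7 can be 5, hence v_7 = 5.
Among the 7 still-open variables, 8 fits only v_2 (and all 7 values in {6, 7, 8, 9, 10, 11, 12} must be used), so v_2 = 8.
The 6 still-open variables draw from only 6 values {6, 7, 9, 10, 11, 12}, so each is used; only v_4 can be 9, hence v_4 = 9.

9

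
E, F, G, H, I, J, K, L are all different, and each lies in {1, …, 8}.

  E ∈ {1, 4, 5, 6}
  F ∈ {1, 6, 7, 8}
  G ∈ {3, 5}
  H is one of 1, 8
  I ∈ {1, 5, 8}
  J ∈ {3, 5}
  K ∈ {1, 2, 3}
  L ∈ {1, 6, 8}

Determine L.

6

The 8 variables together cover exactly {1, 2, 3, 4, 5, 6, 7, 8} — 8 values for 8 variables — and 2 appears only in K's list, so K = 2.
The 7 still-open variables draw from only 7 values {1, 3, 4, 5, 6, 7, 8}, so each is used; only E can be 4, hence E = 4.
The 6 still-open variables draw from only 6 values {1, 3, 5, 6, 7, 8}, so each is used; only F can be 7, hence F = 7.
Among the 5 still-open variables, 6 fits only L (and all 5 values in {1, 3, 5, 6, 8} must be used), so L = 6.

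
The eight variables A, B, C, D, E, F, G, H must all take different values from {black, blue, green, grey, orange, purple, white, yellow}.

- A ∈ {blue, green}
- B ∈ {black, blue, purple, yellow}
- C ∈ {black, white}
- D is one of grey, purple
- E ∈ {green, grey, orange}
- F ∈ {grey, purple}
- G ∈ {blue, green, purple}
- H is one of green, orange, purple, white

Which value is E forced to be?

The 8 variables draw from only 8 values {black, blue, green, grey, orange, purple, white, yellow}, so each is used; only B can be yellow, hence B = yellow.
The 7 still-open variables together cover exactly {black, blue, green, grey, orange, purple, white} — 7 values for 7 variables — and black appears only in C's list, so C = black.
Among the 6 still-open variables, white fits only H (and all 6 values in {blue, green, grey, orange, purple, white} must be used), so H = white.
Among the 5 still-open variables, orange fits only E (and all 5 values in {blue, green, grey, orange, purple} must be used), so E = orange.

orange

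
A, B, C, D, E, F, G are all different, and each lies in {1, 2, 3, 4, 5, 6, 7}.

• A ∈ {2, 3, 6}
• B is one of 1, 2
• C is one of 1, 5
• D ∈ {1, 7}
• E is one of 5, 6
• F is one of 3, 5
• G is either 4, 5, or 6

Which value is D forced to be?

7

Among the 7 variables, 4 fits only G (and all 7 values in {1, 2, 3, 4, 5, 6, 7} must be used), so G = 4.
Among the 6 still-open variables, 7 fits only D (and all 6 values in {1, 2, 3, 5, 6, 7} must be used), so D = 7.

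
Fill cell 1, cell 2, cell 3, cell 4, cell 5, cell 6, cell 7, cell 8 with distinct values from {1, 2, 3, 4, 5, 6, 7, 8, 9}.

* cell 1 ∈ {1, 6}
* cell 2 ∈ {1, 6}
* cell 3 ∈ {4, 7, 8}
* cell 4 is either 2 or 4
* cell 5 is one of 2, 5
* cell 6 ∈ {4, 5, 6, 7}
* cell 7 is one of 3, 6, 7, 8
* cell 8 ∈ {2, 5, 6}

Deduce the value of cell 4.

Among the 8 variables, 3 fits only cell 7 (and all 8 values in {1, 2, 3, 4, 5, 6, 7, 8} must be used), so cell 7 = 3.
The 7 still-open variables draw from only 7 values {1, 2, 4, 5, 6, 7, 8}, so each is used; only cell 3 can be 8, hence cell 3 = 8.
The 6 still-open variables together cover exactly {1, 2, 4, 5, 6, 7} — 6 values for 6 variables — and 7 appears only in cell 6's list, so cell 6 = 7.
Among the 5 still-open variables, 4 fits only cell 4 (and all 5 values in {1, 2, 4, 5, 6} must be used), so cell 4 = 4.

4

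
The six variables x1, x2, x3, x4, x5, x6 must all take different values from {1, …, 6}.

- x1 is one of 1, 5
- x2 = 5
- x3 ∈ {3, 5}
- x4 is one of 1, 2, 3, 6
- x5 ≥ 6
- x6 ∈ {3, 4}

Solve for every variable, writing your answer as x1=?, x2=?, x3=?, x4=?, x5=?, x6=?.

x2's domain is down to {5}, so x2 = 5. So x1, x3 can't be 5.
x3 has just one choice, so x3 = 3. Remove 3 from x4, x6.
x5 must be 6 (only option left). So x4 can't be 6.
That leaves x6 = 4.
x1 must be 1 (only option left). So x4 can't be 1.
x4's domain is down to {2}, so x4 = 2.

x1=1, x2=5, x3=3, x4=2, x5=6, x6=4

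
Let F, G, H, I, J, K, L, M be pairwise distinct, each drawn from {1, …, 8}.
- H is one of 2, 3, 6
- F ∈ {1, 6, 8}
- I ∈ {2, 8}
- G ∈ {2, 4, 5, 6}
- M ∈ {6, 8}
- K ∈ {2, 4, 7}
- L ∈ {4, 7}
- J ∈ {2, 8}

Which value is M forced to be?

Among the 8 variables, 1 fits only F (and all 8 values in {1, 2, 3, 4, 5, 6, 7, 8} must be used), so F = 1.
The 7 still-open variables draw from only 7 values {2, 3, 4, 5, 6, 7, 8}, so each is used; only H can be 3, hence H = 3.
Among the 6 still-open variables, 5 fits only G (and all 6 values in {2, 4, 5, 6, 7, 8} must be used), so G = 5.
Among the 5 still-open variables, 6 fits only M (and all 5 values in {2, 4, 6, 7, 8} must be used), so M = 6.

6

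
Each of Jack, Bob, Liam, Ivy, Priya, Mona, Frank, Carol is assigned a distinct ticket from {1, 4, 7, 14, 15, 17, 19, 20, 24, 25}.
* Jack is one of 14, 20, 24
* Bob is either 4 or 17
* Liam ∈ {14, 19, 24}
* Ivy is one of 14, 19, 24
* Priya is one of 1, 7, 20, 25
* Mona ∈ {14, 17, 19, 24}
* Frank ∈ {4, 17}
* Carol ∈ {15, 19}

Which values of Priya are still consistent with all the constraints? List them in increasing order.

Bob and Frank share exactly the 2 values {4, 17}; by pigeonhole those values go to them, so strike 4, 17 from Mona.
Liam, Ivy, Mona between them cover only {14, 19, 24} — a naked triple. Remove those values from Jack, Carol.
That leaves Jack = 20. Strike 20 from Priya.
Carol has just one choice, so Carol = 15.
No further eliminations apply; Priya can still be any of 1, 7, 25.

1, 7, 25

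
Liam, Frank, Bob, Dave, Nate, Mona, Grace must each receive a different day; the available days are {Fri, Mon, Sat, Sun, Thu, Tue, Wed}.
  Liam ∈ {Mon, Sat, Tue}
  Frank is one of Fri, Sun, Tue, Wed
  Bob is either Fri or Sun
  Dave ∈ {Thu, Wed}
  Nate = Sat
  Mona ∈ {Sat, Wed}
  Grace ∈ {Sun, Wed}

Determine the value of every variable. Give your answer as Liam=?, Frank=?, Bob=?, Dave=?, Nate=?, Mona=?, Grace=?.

Nate has just one choice, so Nate = Sat. Strike Sat from Liam, Mona.
Mona's domain is down to {Wed}, so Mona = Wed. Strike Wed from Frank, Dave, Grace.
Grace's domain is down to {Sun}, so Grace = Sun. So Frank, Bob can't be Sun.
Bob must be Fri (only option left). Eliminate Fri elsewhere: Frank.
Dave has just one choice, so Dave = Thu.
Frank's domain is down to {Tue}, so Frank = Tue. Strike Tue from Liam.
That leaves Liam = Mon.

Liam=Mon, Frank=Tue, Bob=Fri, Dave=Thu, Nate=Sat, Mona=Wed, Grace=Sun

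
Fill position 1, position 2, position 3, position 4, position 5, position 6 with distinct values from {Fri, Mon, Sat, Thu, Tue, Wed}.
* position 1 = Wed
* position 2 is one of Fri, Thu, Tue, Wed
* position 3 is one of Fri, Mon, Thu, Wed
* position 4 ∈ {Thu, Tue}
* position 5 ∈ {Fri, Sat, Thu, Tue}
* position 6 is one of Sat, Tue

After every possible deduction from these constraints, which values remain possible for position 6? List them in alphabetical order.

Sat, Tue

position 1 must be Wed (only option left). Remove Wed from position 2, position 3.
The 5 still-open variables together cover exactly {Fri, Mon, Sat, Thu, Tue} — 5 values for 5 variables — and Mon appears only in position 3's list, so position 3 = Mon.
No further eliminations apply; position 6 can still be any of Sat, Tue.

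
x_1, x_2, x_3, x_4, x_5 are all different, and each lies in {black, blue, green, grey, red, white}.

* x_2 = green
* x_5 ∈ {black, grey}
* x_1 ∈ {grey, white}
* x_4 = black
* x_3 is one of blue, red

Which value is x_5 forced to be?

grey

x_2 must be green (only option left).
That leaves x_4 = black. So x_5 can't be black.
So x_5 = grey.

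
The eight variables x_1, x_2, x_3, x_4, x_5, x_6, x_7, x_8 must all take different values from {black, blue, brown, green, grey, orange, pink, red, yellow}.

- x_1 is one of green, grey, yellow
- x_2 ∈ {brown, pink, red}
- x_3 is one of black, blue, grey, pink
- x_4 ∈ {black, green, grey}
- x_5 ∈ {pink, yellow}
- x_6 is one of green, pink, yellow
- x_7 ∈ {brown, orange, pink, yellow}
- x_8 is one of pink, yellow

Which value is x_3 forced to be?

The 2 variables x_5 and x_8 are confined to {pink, yellow}, which locks those values in; drop them from x_1, x_2, x_3, x_6, x_7.
That leaves x_6 = green. Eliminate green elsewhere: x_1, x_4.
x_1's domain is down to {grey}, so x_1 = grey. So x_3, x_4 can't be grey.
x_4's domain is down to {black}, so x_4 = black. So x_3 can't be black.
So x_3 = blue.

blue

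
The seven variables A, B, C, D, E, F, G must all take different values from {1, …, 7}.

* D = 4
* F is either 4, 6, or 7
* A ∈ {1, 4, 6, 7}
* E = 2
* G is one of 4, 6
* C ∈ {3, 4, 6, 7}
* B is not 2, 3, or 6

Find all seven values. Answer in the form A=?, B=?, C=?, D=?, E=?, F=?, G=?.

D must be 4 (only option left). So A, B, C, F, G can't be 4.
E has just one choice, so E = 2.
That leaves G = 6. Eliminate 6 elsewhere: A, C, F.
F must be 7 (only option left). Remove 7 from A, B, C.
A's domain is down to {1}, so A = 1. Strike 1 from B.
That leaves B = 5.
That leaves C = 3.

A=1, B=5, C=3, D=4, E=2, F=7, G=6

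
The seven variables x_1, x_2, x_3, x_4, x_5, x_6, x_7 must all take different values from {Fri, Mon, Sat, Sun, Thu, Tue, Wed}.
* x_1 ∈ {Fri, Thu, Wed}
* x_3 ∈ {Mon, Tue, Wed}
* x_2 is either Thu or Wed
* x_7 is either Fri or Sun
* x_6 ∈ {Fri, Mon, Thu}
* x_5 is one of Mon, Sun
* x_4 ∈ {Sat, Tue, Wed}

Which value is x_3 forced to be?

The 7 variables draw from only 7 values {Fri, Mon, Sat, Sun, Thu, Tue, Wed}, so each is used; only x_4 can be Sat, hence x_4 = Sat.
The 6 still-open variables together cover exactly {Fri, Mon, Sun, Thu, Tue, Wed} — 6 values for 6 variables — and Tue appears only in x_3's list, so x_3 = Tue.

Tue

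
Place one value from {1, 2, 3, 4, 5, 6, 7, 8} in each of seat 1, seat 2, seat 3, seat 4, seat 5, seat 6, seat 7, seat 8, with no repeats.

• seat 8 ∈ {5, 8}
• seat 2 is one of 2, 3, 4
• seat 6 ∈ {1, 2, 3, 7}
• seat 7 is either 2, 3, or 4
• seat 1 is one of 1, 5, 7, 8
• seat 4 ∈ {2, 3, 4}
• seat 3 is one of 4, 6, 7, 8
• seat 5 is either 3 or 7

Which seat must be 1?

Among the 8 variables, 6 fits only seat 3 (and all 8 values in {1, 2, 3, 4, 5, 6, 7, 8} must be used), so seat 3 = 6.
seat 2, seat 4, seat 7 between them cover only {2, 3, 4} — a naked triple. Remove those values from seat 5, seat 6.
seat 5 has just one choice, so seat 5 = 7. Strike 7 from seat 1, seat 6.

seat 6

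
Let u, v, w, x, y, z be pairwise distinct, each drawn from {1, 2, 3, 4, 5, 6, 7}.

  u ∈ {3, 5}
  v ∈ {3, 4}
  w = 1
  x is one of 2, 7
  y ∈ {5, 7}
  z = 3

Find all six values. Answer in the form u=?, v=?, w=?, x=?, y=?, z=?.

w's domain is down to {1}, so w = 1.
That leaves z = 3. Remove 3 from u, v.
That leaves u = 5. Remove 5 from y.
v must be 4 (only option left).
y has just one choice, so y = 7. Strike 7 from x.
x's domain is down to {2}, so x = 2.

u=5, v=4, w=1, x=2, y=7, z=3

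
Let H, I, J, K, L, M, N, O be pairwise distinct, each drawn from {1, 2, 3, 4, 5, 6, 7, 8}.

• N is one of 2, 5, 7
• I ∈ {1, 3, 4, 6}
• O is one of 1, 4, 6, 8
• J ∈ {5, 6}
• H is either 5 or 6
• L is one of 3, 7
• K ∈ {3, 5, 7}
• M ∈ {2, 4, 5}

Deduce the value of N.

2

Among the 8 variables, 8 fits only O (and all 8 values in {1, 2, 3, 4, 5, 6, 7, 8} must be used), so O = 8.
Among the 7 still-open variables, 1 fits only I (and all 7 values in {1, 2, 3, 4, 5, 6, 7} must be used), so I = 1.
The 6 still-open variables draw from only 6 values {2, 3, 4, 5, 6, 7}, so each is used; only M can be 4, hence M = 4.
Among the 5 still-open variables, 2 fits only N (and all 5 values in {2, 3, 5, 6, 7} must be used), so N = 2.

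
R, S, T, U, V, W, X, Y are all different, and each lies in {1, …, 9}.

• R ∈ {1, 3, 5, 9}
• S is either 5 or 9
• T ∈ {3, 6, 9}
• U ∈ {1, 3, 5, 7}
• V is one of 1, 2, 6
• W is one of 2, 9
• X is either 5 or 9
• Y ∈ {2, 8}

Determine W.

2

Among the 8 variables, 7 fits only U (and all 8 values in {1, 2, 3, 5, 6, 7, 8, 9} must be used), so U = 7.
The 7 still-open variables together cover exactly {1, 2, 3, 5, 6, 8, 9} — 7 values for 7 variables — and 8 appears only in Y's list, so Y = 8.
S and X share exactly the 2 values {5, 9}; by pigeonhole those values go to them, so strike 5, 9 from R, T, W.
So W = 2.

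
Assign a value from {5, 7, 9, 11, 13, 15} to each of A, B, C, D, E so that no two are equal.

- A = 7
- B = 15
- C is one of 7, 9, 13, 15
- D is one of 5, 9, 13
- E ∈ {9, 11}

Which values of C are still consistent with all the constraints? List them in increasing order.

A must be 7 (only option left). Eliminate 7 elsewhere: C.
B's domain is down to {15}, so B = 15. Strike 15 from C.
No further eliminations apply; C can still be any of 9, 13.

9, 13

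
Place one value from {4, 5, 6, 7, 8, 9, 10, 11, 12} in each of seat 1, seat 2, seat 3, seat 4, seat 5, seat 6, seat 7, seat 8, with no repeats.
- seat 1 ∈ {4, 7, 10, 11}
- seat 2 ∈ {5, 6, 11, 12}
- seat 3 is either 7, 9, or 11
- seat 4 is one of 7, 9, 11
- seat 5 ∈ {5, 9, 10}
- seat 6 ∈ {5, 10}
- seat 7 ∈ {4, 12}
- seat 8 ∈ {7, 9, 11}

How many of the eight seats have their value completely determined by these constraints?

3

The 8 variables together cover exactly {4, 5, 6, 7, 9, 10, 11, 12} — 8 values for 8 variables — and 6 appears only in seat 2's list, so seat 2 = 6.
The 7 still-open variables draw from only 7 values {4, 5, 7, 9, 10, 11, 12}, so each is used; only seat 7 can be 12, hence seat 7 = 12.
Among the 6 still-open variables, 4 fits only seat 1 (and all 6 values in {4, 5, 7, 9, 10, 11} must be used), so seat 1 = 4.
seat 3, seat 4, seat 8 share exactly the 3 values {7, 9, 11}; by pigeonhole those values go to them, so strike 7, 9, 11 from seat 5.
Determined: seat 1=4, seat 2=6, seat 7=12. The other seats each still have more than one consistent value. That makes 3.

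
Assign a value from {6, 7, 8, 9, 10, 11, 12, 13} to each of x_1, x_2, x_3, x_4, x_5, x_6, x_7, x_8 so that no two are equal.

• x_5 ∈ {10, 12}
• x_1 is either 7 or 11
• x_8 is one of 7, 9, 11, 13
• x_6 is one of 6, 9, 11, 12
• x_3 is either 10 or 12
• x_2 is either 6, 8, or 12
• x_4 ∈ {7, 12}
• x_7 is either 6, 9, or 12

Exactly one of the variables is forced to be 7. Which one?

Among the 8 variables, 8 fits only x_2 (and all 8 values in {6, 7, 8, 9, 10, 11, 12, 13} must be used), so x_2 = 8.
Among the 7 still-open variables, 13 fits only x_8 (and all 7 values in {6, 7, 9, 10, 11, 12, 13} must be used), so x_8 = 13.
x_3 and x_5 between them cover only {10, 12} — a naked pair. Remove those values from x_4, x_6, x_7.
So 7 goes to x_4.

x_4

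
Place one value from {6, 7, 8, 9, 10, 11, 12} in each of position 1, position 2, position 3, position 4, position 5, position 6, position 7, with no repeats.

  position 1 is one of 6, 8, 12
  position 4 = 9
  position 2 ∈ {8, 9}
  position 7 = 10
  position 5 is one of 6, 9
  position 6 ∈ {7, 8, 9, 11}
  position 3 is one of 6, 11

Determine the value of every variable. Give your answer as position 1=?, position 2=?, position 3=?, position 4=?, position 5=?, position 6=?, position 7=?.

position 1=12, position 2=8, position 3=11, position 4=9, position 5=6, position 6=7, position 7=10

position 4 must be 9 (only option left). Strike 9 from position 2, position 5, position 6.
position 5 must be 6 (only option left). Strike 6 from position 1, position 3.
That leaves position 7 = 10.
position 2 must be 8 (only option left). Strike 8 from position 1, position 6.
position 3 has just one choice, so position 3 = 11. So position 6 can't be 11.
position 6 has just one choice, so position 6 = 7.
That leaves position 1 = 12.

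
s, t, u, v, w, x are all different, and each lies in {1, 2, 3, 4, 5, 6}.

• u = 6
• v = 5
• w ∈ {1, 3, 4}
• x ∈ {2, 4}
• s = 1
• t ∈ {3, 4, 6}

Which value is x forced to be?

s must be 1 (only option left). Strike 1 from w.
u has just one choice, so u = 6. Eliminate 6 elsewhere: t.
v must be 5 (only option left).
The 3 still-open variables draw from only 3 values {2, 3, 4}, so each is used; only x can be 2, hence x = 2.

2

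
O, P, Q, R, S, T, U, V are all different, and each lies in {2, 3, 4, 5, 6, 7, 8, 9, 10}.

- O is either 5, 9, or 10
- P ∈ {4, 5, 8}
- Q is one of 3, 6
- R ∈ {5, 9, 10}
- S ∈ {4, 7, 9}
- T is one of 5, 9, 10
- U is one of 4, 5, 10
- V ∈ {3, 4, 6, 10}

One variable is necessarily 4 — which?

Among the 8 variables, 7 fits only S (and all 8 values in {3, 4, 5, 6, 7, 8, 9, 10} must be used), so S = 7.
Among the 7 still-open variables, 8 fits only P (and all 7 values in {3, 4, 5, 6, 8, 9, 10} must be used), so P = 8.
O, R, T between them cover only {5, 9, 10} — a naked triple. Remove those values from U, V.
So 4 goes to U.

U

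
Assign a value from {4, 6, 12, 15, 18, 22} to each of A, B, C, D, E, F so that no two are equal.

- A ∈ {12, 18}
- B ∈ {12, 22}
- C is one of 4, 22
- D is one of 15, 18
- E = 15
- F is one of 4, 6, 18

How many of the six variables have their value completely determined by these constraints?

E must be 15 (only option left). Remove 15 from D.
D must be 18 (only option left). Remove 18 from A, F.
A must be 12 (only option left). So B can't be 12.
B must be 22 (only option left). So C can't be 22.
C must be 4 (only option left). So F can't be 4.
That leaves F = 6.
Every variable is fixed: A=12, B=22, C=4, D=18, E=15, F=6. That makes 6.

6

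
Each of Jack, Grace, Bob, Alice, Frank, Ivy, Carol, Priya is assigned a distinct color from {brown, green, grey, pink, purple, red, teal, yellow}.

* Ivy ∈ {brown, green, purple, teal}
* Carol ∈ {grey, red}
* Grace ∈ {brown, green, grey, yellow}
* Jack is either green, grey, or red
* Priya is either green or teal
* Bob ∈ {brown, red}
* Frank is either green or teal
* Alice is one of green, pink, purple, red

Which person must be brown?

Bob

Among the 8 variables, pink fits only Alice (and all 8 values in {brown, green, grey, pink, purple, red, teal, yellow} must be used), so Alice = pink.
The 7 still-open variables together cover exactly {brown, green, grey, purple, red, teal, yellow} — 7 values for 7 variables — and purple appears only in Ivy's list, so Ivy = purple.
Among the 6 still-open variables, yellow fits only Grace (and all 6 values in {brown, green, grey, red, teal, yellow} must be used), so Grace = yellow.
The 5 still-open variables draw from only 5 values {brown, green, grey, red, teal}, so each is used; only Bob can be brown, hence Bob = brown.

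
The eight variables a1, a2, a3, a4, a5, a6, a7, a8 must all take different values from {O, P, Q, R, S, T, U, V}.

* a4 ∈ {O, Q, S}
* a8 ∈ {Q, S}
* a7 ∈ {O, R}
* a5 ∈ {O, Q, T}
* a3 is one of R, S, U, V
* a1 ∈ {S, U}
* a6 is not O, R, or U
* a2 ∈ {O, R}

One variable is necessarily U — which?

a1

Among the 8 variables, P fits only a6 (and all 8 values in {O, P, Q, R, S, T, U, V} must be used), so a6 = P.
Among the 7 still-open variables, T fits only a5 (and all 7 values in {O, Q, R, S, T, U, V} must be used), so a5 = T.
The 6 still-open variables draw from only 6 values {O, Q, R, S, U, V}, so each is used; only a3 can be V, hence a3 = V.
The 5 still-open variables together cover exactly {O, Q, R, S, U} — 5 values for 5 variables — and U appears only in a1's list, so a1 = U.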